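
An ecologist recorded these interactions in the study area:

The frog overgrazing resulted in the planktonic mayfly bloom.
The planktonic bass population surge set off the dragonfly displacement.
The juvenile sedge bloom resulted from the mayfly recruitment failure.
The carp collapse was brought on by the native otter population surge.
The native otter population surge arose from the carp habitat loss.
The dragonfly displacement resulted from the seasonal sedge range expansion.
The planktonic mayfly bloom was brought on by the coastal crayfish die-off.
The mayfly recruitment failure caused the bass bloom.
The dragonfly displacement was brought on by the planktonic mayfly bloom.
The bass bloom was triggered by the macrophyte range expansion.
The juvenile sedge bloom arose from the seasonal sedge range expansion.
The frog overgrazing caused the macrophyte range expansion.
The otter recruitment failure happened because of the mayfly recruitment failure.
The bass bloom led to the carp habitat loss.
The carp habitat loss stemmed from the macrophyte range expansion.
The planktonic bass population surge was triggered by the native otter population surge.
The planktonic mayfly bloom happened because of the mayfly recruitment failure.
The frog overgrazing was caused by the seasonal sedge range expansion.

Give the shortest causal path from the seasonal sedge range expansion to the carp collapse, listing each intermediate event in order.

the seasonal sedge range expansion → the frog overgrazing
the frog overgrazing → the macrophyte range expansion
the macrophyte range expansion → the carp habitat loss
the carp habitat loss → the native otter population surge
the native otter population surge → the carp collapse
Length: 5 steps.

the seasonal sedge range expansion → the frog overgrazing → the macrophyte range expansion → the carp habitat loss → the native otter population surge → the carp collapse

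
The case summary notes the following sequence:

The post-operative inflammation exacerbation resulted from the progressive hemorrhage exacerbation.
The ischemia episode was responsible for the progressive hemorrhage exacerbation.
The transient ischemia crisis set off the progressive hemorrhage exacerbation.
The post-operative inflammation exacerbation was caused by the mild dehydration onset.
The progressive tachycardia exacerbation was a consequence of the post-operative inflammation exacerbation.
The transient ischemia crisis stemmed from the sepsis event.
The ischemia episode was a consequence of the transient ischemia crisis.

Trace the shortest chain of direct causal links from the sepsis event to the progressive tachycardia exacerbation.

the sepsis event → the transient ischemia crisis
the transient ischemia crisis → the progressive hemorrhage exacerbation
the progressive hemorrhage exacerbation → the post-operative inflammation exacerbation
the post-operative inflammation exacerbation → the progressive tachycardia exacerbation
Length: 4 steps.

the sepsis event → the transient ischemia crisis → the progressive hemorrhage exacerbation → the post-operative inflammation exacerbation → the progressive tachycardia exacerbation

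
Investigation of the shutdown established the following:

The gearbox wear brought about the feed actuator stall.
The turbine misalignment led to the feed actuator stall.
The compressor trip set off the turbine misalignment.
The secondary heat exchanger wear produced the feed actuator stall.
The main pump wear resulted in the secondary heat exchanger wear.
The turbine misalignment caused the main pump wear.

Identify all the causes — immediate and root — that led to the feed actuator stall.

Immediate causes of the feed actuator stall: the turbine misalignment, the secondary heat exchanger wear, the gearbox wear.
Further upstream: the compressor trip, the main pump wear.

the compressor trip, the gearbox wear, the main pump wear, the secondary heat exchanger wear, the turbine misalignment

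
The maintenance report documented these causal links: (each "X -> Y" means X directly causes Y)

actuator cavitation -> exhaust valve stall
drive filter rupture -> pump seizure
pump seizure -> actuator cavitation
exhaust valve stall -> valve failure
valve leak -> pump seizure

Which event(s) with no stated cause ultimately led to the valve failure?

Tracing upstream from the valve failure: the valve failure ← the exhaust valve stall ← the actuator cavitation ← the pump seizure ← the drive filter rupture.
A separate upstream branch: the valve failure ← the exhaust valve stall ← the actuator cavitation ← the pump seizure ← the valve leak.
Each of those chain origins has no stated cause.

the drive filter rupture, the valve leak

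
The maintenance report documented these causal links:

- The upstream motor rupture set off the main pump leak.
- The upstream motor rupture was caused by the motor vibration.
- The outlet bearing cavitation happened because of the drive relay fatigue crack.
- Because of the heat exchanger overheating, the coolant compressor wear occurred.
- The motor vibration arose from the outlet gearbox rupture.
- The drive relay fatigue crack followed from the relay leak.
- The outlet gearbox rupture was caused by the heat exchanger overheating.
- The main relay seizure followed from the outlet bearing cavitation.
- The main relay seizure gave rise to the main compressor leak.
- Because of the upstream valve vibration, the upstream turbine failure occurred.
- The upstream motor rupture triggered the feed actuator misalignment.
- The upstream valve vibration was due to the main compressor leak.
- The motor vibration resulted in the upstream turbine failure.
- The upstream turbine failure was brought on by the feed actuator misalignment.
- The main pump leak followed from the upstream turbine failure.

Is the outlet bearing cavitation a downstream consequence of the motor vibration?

The motor vibration leads to the upstream motor rupture, the feed actuator misalignment, the upstream turbine failure, the main pump leak; the outlet bearing cavitation is not among them.

No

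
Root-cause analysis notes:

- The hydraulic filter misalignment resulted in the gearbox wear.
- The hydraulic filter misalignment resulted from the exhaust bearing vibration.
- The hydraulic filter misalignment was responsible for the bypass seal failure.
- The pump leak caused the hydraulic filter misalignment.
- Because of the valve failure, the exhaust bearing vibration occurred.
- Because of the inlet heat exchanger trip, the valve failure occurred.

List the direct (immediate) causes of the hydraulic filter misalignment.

the exhaust bearing vibration, the pump leak

Upstream contributors include the inlet heat exchanger trip, the valve failure, but only the exhaust bearing vibration, the pump leak feed directly into the hydraulic filter misalignment.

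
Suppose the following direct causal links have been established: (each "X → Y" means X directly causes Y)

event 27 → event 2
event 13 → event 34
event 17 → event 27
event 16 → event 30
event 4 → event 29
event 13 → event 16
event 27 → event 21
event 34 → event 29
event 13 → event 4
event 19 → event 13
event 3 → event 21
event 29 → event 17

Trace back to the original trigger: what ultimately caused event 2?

event 19

Tracing upstream from event 2: event 2 ← event 27 ← event 17 ← event 29 ← event 4 ← event 13 ← event 19.
Event 19 has no stated cause, so it is the root.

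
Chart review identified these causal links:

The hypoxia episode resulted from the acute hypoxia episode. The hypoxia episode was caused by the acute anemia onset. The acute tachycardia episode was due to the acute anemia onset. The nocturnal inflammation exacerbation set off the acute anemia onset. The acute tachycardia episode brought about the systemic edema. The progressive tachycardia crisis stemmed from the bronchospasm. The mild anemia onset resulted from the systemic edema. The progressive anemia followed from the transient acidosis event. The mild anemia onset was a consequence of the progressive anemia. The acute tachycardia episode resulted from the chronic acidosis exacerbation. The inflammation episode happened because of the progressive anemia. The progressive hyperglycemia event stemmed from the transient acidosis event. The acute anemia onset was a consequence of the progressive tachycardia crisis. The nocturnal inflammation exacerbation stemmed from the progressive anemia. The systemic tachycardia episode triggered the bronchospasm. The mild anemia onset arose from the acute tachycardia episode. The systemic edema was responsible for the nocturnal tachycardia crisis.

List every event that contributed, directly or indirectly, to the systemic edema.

the acute anemia onset, the acute tachycardia episode, the bronchospasm, the chronic acidosis exacerbation, the nocturnal inflammation exacerbation, the progressive anemia, the progressive tachycardia crisis, the systemic tachycardia episode, the transient acidosis event

Immediate cause of the systemic edema: the acute tachycardia episode.
Further upstream: the transient acidosis event, the progressive anemia, the systemic tachycardia episode, the nocturnal inflammation exacerbation, the bronchospasm, the chronic acidosis exacerbation, the progressive tachycardia crisis, the acute anemia onset.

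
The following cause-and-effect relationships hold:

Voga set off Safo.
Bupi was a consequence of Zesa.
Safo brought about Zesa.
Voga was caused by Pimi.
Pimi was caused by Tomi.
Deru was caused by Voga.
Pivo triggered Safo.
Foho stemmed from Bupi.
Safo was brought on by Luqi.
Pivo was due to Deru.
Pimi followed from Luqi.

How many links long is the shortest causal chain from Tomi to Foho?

Shortest chain: Tomi → Pimi → Voga → Safo → Zesa → Bupi → Foho.

6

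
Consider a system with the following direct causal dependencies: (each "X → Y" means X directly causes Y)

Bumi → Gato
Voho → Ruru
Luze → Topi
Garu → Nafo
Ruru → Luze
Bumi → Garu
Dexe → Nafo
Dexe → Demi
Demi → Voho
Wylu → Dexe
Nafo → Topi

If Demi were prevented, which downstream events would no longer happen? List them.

Luze, Ruru, Voho

Downstream of Demi: Voho, Ruru, Luze, Topi.
Of those, still caused via another path: Topi.
The remainder have no surviving cause.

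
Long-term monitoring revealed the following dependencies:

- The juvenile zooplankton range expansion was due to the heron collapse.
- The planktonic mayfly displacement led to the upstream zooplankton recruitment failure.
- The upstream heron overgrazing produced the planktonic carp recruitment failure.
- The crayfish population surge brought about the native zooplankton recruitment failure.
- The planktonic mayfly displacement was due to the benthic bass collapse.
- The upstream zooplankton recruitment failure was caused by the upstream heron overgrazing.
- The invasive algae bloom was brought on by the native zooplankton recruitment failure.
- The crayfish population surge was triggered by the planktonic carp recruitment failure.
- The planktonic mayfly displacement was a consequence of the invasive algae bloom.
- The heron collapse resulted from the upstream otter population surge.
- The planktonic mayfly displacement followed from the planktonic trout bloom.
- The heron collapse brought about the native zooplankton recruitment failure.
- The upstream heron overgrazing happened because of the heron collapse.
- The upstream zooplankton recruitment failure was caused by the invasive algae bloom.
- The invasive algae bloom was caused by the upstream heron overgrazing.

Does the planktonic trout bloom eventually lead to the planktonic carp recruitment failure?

No

The planktonic trout bloom leads to the planktonic mayfly displacement, the upstream zooplankton recruitment failure; the planktonic carp recruitment failure is not among them.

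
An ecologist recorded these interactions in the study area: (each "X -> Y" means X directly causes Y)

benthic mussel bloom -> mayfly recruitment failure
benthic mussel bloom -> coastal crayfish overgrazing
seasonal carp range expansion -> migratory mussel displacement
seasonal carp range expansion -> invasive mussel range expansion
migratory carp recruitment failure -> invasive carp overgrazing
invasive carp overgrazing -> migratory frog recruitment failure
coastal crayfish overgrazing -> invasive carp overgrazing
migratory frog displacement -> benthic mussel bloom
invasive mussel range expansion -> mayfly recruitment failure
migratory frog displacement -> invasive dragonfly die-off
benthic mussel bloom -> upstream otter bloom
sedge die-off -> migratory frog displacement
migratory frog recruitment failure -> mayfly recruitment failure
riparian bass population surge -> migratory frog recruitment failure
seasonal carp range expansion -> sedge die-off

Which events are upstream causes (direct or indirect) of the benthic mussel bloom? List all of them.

Immediate cause of the benthic mussel bloom: the migratory frog displacement.
Further upstream: the seasonal carp range expansion, the sedge die-off.

the migratory frog displacement, the seasonal carp range expansion, the sedge die-off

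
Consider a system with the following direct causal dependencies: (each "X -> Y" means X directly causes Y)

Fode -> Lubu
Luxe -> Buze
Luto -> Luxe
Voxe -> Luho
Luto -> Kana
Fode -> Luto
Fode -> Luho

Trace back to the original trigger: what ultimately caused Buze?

Fode

Tracing upstream from Buze: Buze ← Luxe ← Luto ← Fode.
Fode has no stated cause, so it is the root.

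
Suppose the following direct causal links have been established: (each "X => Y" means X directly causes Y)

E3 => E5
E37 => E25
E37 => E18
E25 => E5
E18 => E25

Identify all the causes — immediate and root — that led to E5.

Immediate causes of E5: E3, E25.
Further upstream: E37, E18.

E18, E25, E3, E37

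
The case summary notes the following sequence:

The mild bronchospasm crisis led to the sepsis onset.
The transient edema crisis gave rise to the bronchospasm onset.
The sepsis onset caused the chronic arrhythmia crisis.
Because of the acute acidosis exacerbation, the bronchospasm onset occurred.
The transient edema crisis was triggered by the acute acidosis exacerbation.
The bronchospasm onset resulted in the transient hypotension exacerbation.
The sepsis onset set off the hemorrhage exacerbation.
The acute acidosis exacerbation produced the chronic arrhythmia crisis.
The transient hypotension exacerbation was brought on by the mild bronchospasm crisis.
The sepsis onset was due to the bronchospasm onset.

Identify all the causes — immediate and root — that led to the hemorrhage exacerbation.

Immediate cause of the hemorrhage exacerbation: the sepsis onset.
Further upstream: the acute acidosis exacerbation, the mild bronchospasm crisis, the transient edema crisis, the bronchospasm onset.

the acute acidosis exacerbation, the bronchospasm onset, the mild bronchospasm crisis, the sepsis onset, the transient edema crisis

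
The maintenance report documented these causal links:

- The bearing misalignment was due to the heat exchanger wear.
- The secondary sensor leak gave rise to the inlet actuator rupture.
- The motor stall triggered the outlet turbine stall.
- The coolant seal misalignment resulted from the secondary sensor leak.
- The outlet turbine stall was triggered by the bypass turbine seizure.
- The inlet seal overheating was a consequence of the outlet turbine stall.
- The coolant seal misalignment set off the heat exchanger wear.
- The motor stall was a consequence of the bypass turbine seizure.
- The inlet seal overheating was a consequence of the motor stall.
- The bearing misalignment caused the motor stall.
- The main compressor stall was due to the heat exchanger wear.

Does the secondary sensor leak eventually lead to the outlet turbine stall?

There is a causal chain: the secondary sensor leak → the coolant seal misalignment → the heat exchanger wear → the bearing misalignment → the motor stall → the outlet turbine stall.

Yes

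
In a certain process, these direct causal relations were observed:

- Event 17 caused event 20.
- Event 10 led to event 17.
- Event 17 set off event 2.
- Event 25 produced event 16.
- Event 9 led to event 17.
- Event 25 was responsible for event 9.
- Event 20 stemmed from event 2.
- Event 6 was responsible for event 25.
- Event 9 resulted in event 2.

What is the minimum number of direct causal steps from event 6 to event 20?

Shortest chain: event 6 → event 25 → event 9 → event 17 → event 20.

4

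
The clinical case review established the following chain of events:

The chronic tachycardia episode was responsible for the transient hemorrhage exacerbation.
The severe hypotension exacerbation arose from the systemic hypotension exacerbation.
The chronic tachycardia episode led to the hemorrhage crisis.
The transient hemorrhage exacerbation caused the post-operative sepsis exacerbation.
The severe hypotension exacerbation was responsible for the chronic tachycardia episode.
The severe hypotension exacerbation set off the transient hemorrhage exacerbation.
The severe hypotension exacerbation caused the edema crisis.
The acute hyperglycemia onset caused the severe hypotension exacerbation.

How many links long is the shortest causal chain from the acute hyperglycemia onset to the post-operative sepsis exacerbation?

Shortest chain: the acute hyperglycemia onset → the severe hypotension exacerbation → the transient hemorrhage exacerbation → the post-operative sepsis exacerbation.

3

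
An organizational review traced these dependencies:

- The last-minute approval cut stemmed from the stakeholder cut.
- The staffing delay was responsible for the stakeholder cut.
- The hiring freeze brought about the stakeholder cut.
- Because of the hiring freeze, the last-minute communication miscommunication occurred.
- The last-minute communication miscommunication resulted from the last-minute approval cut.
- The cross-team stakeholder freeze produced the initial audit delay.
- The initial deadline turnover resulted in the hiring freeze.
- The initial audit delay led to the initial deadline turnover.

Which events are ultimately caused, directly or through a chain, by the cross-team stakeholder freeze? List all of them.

Direct effects: the initial audit delay.
2 steps out: the initial deadline turnover.
3 steps out: the hiring freeze.
4 steps out: the stakeholder cut, the last-minute communication miscommunication.
5 steps out: the last-minute approval cut.
Not reachable from it: the staffing delay.

the hiring freeze, the initial audit delay, the initial deadline turnover, the last-minute approval cut, the last-minute communication miscommunication, the stakeholder cut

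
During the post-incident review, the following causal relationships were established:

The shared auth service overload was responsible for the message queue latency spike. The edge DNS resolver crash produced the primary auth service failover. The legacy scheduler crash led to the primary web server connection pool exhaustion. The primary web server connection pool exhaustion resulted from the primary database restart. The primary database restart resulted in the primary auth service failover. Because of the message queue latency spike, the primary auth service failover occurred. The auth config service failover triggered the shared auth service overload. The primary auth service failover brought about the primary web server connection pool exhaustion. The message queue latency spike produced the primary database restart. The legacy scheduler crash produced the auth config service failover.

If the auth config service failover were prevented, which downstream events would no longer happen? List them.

Downstream of the auth config service failover: the shared auth service overload, the message queue latency spike, the primary database restart, the primary auth service failover, the primary web server connection pool exhaustion.
Of those, still caused via another path: the primary auth service failover, the primary web server connection pool exhaustion.
The remainder have no surviving cause.

the message queue latency spike, the primary database restart, the shared auth service overload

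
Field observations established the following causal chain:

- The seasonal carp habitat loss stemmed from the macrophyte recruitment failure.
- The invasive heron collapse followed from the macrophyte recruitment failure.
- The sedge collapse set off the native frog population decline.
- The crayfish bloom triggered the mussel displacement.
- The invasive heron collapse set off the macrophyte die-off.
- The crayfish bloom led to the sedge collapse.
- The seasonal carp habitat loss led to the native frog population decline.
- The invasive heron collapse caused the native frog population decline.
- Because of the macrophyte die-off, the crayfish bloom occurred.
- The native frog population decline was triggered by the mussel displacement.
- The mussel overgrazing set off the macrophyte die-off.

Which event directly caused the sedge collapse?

Upstream contributors include the macrophyte recruitment failure, the invasive heron collapse, the macrophyte die-off, the mussel overgrazing, but only the crayfish bloom feeds directly into the sedge collapse.

the crayfish bloom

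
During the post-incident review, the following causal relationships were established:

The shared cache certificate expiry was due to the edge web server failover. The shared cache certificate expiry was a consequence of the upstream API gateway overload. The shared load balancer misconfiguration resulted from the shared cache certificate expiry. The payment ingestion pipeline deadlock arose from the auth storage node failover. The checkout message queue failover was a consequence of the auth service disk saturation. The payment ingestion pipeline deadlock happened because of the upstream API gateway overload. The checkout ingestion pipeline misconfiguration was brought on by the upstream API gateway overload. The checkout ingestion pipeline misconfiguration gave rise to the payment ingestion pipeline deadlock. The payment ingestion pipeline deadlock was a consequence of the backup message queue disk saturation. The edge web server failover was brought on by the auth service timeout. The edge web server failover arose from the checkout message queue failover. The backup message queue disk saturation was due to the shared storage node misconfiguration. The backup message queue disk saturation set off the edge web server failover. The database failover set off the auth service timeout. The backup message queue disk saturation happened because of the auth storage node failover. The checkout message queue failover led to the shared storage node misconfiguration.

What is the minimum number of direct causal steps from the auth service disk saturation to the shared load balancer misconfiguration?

Shortest chain: the auth service disk saturation → the checkout message queue failover → the edge web server failover → the shared cache certificate expiry → the shared load balancer misconfiguration.

4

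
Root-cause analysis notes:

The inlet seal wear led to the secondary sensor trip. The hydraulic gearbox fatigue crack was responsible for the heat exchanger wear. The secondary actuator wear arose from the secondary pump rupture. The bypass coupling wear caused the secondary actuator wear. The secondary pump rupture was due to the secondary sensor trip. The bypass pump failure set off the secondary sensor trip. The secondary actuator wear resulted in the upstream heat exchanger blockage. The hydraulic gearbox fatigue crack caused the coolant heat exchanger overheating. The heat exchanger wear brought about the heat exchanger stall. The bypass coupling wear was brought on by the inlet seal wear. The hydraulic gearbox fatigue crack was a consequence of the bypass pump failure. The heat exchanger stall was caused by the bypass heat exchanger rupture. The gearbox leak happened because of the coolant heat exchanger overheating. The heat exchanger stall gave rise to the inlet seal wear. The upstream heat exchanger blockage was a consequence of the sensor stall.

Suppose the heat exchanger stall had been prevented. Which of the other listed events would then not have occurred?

Downstream of the heat exchanger stall: the inlet seal wear, the secondary sensor trip, the bypass coupling wear, the secondary pump rupture, the secondary actuator wear, the upstream heat exchanger blockage.
Of those, still caused via another path: the secondary sensor trip, the secondary pump rupture, the secondary actuator wear, the upstream heat exchanger blockage.
The remainder have no surviving cause.

the bypass coupling wear, the inlet seal wear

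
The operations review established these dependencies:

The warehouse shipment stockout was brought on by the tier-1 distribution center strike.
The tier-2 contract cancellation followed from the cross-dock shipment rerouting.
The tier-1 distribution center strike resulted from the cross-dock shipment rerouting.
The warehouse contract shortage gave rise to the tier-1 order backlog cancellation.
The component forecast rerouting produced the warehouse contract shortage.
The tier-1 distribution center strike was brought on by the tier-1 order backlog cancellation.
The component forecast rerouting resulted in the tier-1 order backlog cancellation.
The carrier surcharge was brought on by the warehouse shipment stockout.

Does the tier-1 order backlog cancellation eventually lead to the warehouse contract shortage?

The tier-1 order backlog cancellation leads to the tier-1 distribution center strike, the warehouse shipment stockout, the carrier surcharge; the warehouse contract shortage is not among them.

No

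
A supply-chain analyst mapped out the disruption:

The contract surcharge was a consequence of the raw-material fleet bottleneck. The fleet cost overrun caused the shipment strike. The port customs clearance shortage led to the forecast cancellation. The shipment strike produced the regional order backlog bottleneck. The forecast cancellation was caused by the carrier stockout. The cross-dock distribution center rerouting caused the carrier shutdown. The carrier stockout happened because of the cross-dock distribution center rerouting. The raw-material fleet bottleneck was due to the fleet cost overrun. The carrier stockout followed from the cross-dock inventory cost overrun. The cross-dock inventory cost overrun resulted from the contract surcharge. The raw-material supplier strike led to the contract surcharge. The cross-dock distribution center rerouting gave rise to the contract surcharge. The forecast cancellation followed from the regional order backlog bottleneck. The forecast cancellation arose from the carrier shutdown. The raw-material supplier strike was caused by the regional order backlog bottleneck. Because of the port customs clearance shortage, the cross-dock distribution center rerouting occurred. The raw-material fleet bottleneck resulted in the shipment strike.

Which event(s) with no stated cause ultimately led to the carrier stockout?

Tracing upstream from the carrier stockout: the carrier stockout ← the cross-dock inventory cost overrun ← the contract surcharge ← the raw-material fleet bottleneck ← the fleet cost overrun.
A separate upstream branch: the carrier stockout ← the cross-dock distribution center rerouting ← the port customs clearance shortage.
Each of those chain origins has no stated cause.

the fleet cost overrun, the port customs clearance shortage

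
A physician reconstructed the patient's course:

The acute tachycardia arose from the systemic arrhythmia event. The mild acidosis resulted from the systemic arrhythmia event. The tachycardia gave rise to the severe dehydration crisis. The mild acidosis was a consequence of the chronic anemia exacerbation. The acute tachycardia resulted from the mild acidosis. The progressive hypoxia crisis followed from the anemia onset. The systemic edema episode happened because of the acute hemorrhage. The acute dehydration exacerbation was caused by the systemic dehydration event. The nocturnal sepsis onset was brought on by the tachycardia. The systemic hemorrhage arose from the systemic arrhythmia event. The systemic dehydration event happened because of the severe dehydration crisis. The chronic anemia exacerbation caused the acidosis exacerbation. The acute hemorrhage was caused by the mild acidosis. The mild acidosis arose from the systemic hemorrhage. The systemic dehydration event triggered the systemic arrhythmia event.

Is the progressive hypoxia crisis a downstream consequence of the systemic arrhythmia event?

No

The systemic arrhythmia event leads to the systemic hemorrhage, the mild acidosis, the acute hemorrhage, the systemic edema episode, the acute tachycardia; the progressive hypoxia crisis is not among them.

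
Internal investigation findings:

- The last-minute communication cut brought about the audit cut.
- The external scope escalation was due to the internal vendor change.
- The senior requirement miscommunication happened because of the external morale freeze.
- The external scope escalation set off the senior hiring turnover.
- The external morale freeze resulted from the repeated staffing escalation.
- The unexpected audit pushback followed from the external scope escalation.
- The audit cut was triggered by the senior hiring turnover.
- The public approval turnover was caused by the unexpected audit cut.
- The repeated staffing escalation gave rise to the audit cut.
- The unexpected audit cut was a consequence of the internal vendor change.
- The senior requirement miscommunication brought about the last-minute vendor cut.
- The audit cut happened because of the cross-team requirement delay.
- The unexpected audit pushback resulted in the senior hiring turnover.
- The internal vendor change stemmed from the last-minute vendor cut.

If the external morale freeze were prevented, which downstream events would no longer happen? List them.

Downstream of the external morale freeze: the senior requirement miscommunication, the last-minute vendor cut, the internal vendor change, the external scope escalation, the unexpected audit cut, the public approval turnover, the unexpected audit pushback, the senior hiring turnover, the audit cut.
Of those, still caused via another path: the audit cut.
The remainder have no surviving cause.

the external scope escalation, the internal vendor change, the last-minute vendor cut, the public approval turnover, the senior hiring turnover, the senior requirement miscommunication, the unexpected audit cut, the unexpected audit pushback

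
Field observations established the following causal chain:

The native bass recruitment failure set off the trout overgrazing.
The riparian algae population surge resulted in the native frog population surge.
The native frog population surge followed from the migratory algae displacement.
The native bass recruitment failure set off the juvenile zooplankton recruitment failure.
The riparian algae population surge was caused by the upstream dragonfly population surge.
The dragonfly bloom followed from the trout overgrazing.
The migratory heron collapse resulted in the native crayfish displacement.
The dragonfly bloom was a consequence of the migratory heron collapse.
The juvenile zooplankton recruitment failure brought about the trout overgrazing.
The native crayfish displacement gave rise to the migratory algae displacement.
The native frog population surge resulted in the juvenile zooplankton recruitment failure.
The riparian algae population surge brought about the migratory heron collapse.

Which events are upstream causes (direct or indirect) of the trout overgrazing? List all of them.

the juvenile zooplankton recruitment failure, the migratory algae displacement, the migratory heron collapse, the native bass recruitment failure, the native crayfish displacement, the native frog population surge, the riparian algae population surge, the upstream dragonfly population surge

Immediate causes of the trout overgrazing: the native bass recruitment failure, the juvenile zooplankton recruitment failure.
Further upstream: the upstream dragonfly population surge, the riparian algae population surge, the migratory heron collapse, the native crayfish displacement, the migratory algae displacement, the native frog population surge.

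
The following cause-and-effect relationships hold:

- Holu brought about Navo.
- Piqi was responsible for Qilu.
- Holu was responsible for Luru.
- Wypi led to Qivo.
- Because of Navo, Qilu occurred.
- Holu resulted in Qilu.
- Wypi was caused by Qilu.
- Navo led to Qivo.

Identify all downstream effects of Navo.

Qilu, Qivo, Wypi

Direct effects: Qilu, Qivo.
2 steps out: Wypi.
Not reachable from it: Holu, Luru, Piqi.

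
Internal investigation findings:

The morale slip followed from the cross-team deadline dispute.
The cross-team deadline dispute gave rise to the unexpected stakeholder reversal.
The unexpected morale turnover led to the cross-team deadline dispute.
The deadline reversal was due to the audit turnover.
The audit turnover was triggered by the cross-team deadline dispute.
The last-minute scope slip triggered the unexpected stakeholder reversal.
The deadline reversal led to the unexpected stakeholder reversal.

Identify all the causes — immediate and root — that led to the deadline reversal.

the audit turnover, the cross-team deadline dispute, the unexpected morale turnover

Immediate cause of the deadline reversal: the audit turnover.
Further upstream: the unexpected morale turnover, the cross-team deadline dispute.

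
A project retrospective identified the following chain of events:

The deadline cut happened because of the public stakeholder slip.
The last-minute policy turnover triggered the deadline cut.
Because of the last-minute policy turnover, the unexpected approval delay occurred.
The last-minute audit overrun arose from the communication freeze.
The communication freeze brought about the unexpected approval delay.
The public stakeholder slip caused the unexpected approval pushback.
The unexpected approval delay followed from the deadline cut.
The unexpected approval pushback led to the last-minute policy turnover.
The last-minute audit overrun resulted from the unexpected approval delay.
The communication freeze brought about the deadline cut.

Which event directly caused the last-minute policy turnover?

the unexpected approval pushback

Upstream contributors include the public stakeholder slip, but only the unexpected approval pushback feeds directly into the last-minute policy turnover.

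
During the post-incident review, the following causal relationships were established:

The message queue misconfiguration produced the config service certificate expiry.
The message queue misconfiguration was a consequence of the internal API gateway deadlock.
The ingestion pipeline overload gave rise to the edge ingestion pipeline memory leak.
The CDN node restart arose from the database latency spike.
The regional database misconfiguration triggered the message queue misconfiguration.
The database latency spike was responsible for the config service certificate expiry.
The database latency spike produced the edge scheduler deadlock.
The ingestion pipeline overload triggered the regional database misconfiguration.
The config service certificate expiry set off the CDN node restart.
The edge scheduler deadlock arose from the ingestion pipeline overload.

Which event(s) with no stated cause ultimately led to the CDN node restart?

Tracing upstream from the CDN node restart: the CDN node restart ← the config service certificate expiry ← the message queue misconfiguration ← the internal API gateway deadlock.
A separate upstream branch: the CDN node restart ← the database latency spike.
A separate upstream branch: the CDN node restart ← the config service certificate expiry ← the message queue misconfiguration ← the regional database misconfiguration ← the ingestion pipeline overload.
Each of those chain origins has no stated cause.

the database latency spike, the ingestion pipeline overload, the internal API gateway deadlock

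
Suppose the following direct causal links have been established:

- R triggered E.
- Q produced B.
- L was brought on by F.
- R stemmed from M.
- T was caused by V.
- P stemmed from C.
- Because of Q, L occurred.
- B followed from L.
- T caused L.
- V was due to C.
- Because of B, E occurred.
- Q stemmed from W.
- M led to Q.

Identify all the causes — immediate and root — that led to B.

C, F, L, M, Q, T, V, W

Immediate causes of B: Q, L.
Further upstream: M, C, V, T, W, F.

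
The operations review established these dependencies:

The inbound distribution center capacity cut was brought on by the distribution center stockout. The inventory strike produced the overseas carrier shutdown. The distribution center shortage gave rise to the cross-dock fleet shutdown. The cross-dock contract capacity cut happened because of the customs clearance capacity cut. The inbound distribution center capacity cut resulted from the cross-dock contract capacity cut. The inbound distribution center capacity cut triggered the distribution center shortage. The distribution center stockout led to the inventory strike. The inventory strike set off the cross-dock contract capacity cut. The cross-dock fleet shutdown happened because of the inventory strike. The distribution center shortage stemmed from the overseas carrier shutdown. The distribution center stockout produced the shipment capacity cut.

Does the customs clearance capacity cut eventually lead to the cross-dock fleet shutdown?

There is a causal chain: the customs clearance capacity cut → the cross-dock contract capacity cut → the inbound distribution center capacity cut → the distribution center shortage → the cross-dock fleet shutdown.

Yes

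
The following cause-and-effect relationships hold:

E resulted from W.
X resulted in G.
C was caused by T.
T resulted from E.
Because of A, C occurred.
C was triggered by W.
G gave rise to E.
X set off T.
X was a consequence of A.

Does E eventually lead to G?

No

E leads to T, C; G is not among them.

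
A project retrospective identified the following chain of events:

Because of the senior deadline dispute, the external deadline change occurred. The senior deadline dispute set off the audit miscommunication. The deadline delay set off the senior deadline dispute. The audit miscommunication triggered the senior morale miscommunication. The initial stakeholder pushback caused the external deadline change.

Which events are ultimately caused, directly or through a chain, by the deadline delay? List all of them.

Direct effects: the senior deadline dispute.
2 steps out: the audit miscommunication, the external deadline change.
3 steps out: the senior morale miscommunication.
Not reachable from it: the initial stakeholder pushback.

the audit miscommunication, the external deadline change, the senior deadline dispute, the senior morale miscommunication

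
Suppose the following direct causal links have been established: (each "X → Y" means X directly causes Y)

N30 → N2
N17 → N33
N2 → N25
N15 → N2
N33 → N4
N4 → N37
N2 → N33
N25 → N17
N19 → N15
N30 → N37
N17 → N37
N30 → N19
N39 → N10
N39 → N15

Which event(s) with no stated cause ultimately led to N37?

N30, N39

Tracing upstream from N37: N37 ← N30.
A separate upstream branch: N37 ← N17 ← N25 ← N2 ← N15 ← N39.
Each of those chain origins has no stated cause.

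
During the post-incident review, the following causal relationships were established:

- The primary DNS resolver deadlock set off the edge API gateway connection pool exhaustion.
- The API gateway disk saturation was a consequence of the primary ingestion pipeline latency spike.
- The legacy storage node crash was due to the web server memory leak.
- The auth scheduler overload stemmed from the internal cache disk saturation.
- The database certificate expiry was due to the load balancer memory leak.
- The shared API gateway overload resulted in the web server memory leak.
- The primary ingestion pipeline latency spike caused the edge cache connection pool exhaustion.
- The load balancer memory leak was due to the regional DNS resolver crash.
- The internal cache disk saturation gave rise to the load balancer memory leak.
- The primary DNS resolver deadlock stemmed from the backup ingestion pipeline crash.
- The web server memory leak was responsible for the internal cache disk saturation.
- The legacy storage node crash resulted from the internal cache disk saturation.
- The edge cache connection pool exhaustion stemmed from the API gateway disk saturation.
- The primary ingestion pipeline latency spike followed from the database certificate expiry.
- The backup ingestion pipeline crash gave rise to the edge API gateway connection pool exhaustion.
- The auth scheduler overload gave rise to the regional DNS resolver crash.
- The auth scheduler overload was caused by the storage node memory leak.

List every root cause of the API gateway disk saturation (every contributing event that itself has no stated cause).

Tracing upstream from the API gateway disk saturation: the API gateway disk saturation ← the primary ingestion pipeline latency spike ← the database certificate expiry ← the load balancer memory leak ← the internal cache disk saturation ← the web server memory leak ← the shared API gateway overload.
A separate upstream branch: the API gateway disk saturation ← the primary ingestion pipeline latency spike ← the database certificate expiry ← the load balancer memory leak ← the regional DNS resolver crash ← the auth scheduler overload ← the storage node memory leak.
Each of those chain origins has no stated cause.

the shared API gateway overload, the storage node memory leak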